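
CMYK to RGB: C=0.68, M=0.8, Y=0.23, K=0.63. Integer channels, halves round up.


R = 255 × (1-C) × (1-K) = 255 × 0.32 × 0.37 = 30.192 → 30
G = 255 × (1-M) × (1-K) = 255 × 0.20 × 0.37 = 18.87 → 19
B = 255 × (1-Y) × (1-K) = 255 × 0.77 × 0.37 = 72.6495 → 73
= RGB(30, 19, 73)


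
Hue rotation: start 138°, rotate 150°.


New hue = (H + rotation) mod 360
New hue = (138 + 150) mod 360
= 288 mod 360
= 288°


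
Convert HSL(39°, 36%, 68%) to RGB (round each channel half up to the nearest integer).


H=39°, S=0.36, L=0.68
C = (1-|2L-1|)×S = (1-|0.36|)×0.36 = 0.2304
H' = H/60 = 39/60 ≈ 0.6500; X = C×(1-|H' mod 2 - 1|) = 0.14976
m = L - C/2 = 0.68 - 0.1152 = 0.5648
Sector ⌊H'⌋ = 0 → (R',G',B') = (0.2304, 0.14976, 0.0)
RGB = ((R'+m)×255, (G'+m)×255, (B'+m)×255) = (202.776, 182.2128, 144.024)
Round half up → RGB(203, 182, 144)


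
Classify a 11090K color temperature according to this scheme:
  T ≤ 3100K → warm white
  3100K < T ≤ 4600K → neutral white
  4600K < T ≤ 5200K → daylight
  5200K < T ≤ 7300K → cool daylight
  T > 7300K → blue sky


Temperature: 11090K
11090K > 7300K → blue sky
Classification: blue sky


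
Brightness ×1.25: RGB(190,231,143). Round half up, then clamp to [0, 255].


Multiply each channel by 1.25, round half up, clamp to [0, 255]
R: 190×1.25 = 237.5 → round → 238
G: 231×1.25 = 288.75 → round → 289 → clamp → 255
B: 143×1.25 = 178.75 → round → 179
= RGB(238, 255, 179)


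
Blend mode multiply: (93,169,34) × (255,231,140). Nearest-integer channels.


Multiply: C = A×B/255, rounded to nearest integer
R: 93×255/255 = 23715/255 ≈ 93.000 → 93
G: 169×231/255 = 39039/255 ≈ 153.094 → 153
B: 34×140/255 = 4760/255 ≈ 18.667 → 19
= RGB(93, 153, 19)


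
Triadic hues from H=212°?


Triadic: equally spaced at 120° intervals
H1 = 212°
H2 = (212 + 120) mod 360 = 332°
H3 = (212 + 240) mod 360 = 92°
Triadic = 212°, 332°, 92°


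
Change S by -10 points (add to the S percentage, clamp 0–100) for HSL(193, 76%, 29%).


Original S = 76%
Adjustment = -10 percentage points
New S = 76 + (-10) = 66
Clamp to [0, 100] → 66
= HSL(193°, 66%, 29%)


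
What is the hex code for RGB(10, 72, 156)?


R = 10 → 0A (hex)
G = 72 → 48 (hex)
B = 156 → 9C (hex)
Hex = #0A489C


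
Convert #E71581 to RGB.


E7 → 231 (R)
15 → 21 (G)
81 → 129 (B)
= RGB(231, 21, 129)


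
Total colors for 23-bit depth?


Colors = 2^bits = 2^23
= 8,388,608 colors


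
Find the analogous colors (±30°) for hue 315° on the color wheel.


Base hue: 315°
Left analog: (315 - 30) mod 360 = 285°
Right analog: (315 + 30) mod 360 = 345°
Analogous hues = 285° and 345°


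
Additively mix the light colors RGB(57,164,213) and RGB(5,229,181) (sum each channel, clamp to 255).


Additive: each channel = min(255, C₁+C₂)
R: 57+5 = 62 → 62
G: 164+229 = 393 → 255
B: 213+181 = 394 → 255
= RGB(62, 255, 255)


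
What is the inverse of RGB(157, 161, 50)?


Invert: (255-R, 255-G, 255-B)
R: 255-157 = 98
G: 255-161 = 94
B: 255-50 = 205
= RGB(98, 94, 205)


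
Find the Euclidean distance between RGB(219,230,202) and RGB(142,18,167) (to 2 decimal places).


d = √[(R₁-R₂)² + (G₁-G₂)² + (B₁-B₂)²]
d = √[(219-142)² + (230-18)² + (202-167)²]
d = √[5929 + 44944 + 1225]
d = √52098
d ≈ 228.25


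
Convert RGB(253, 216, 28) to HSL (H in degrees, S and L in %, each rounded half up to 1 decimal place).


Normalize: R'=253/255≈0.9922, G'=216/255≈0.8471, B'=28/255≈0.1098
Max=253/255, Min=28/255, Δ=Max-Min=225/255
L = (Max+Min)/2 = (253+28)/510 = 281/510 = 0.55098… → L = 55.1%
L > 0.5 → S = Δ/(2-Max-Min) = 225/(510-253-28) = 225/229 = 0.98253… → S = 98.3%
(the 1/255 factors cancel in S and H, so raw channel differences can be used)
Max is R' → H = 60 × (((G-B)/Δ) mod 6) = 60 × (((216-28)/225) mod 6)
  188/225 = 0.8355…
  H = 60 × 0.8355… = 50.133…° → H = 50.1°
= HSL(50.1°, 98.3%, 55.1%)


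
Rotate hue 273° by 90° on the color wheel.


New hue = (H + rotation) mod 360
New hue = (273 + 90) mod 360
= 363 mod 360
= 3°


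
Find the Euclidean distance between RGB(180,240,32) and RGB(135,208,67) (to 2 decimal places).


d = √[(R₁-R₂)² + (G₁-G₂)² + (B₁-B₂)²]
d = √[(180-135)² + (240-208)² + (32-67)²]
d = √[2025 + 1024 + 1225]
d = √4274
d ≈ 65.38


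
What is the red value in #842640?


Color: #842640
R = 84 = 132
G = 26 = 38
B = 40 = 64
Red = 132


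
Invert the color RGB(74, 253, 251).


Invert: (255-R, 255-G, 255-B)
R: 255-74 = 181
G: 255-253 = 2
B: 255-251 = 4
= RGB(181, 2, 4)


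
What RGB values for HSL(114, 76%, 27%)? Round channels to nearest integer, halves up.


H=114°, S=0.76, L=0.27
C = (1-|2L-1|)×S = (1-|-0.46|)×0.76 = 0.4104
H' = H/60 = 114/60 ≈ 1.9000; X = C×(1-|H' mod 2 - 1|) = 0.04104
m = L - C/2 = 0.27 - 0.2052 = 0.0648
Sector ⌊H'⌋ = 1 → (R',G',B') = (0.04104, 0.4104, 0.0)
RGB = ((R'+m)×255, (G'+m)×255, (B'+m)×255) = (26.9892, 121.176, 16.524)
Round half up → RGB(27, 121, 17)


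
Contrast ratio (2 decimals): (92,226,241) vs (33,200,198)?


Linearize each sRGB channel c=v/255: c/12.92 if c ≤ 0.04045 else ((c+0.055)/1.055)^2.4
L = 0.2126×R_lin + 0.7152×G_lin + 0.0722×B_lin
Color 1 (92,226,241):
  R=92: 92/255≈0.3608 > 0.04045 → ((0.3608+0.055)/1.055)^2.4 ≈ 0.10702
  G=226: 226/255≈0.8863 > 0.04045 → ((0.8863+0.055)/1.055)^2.4 ≈ 0.76052
  B=241: 241/255≈0.9451 > 0.04045 → ((0.9451+0.055)/1.055)^2.4 ≈ 0.87962
  L1 = 0.2126×0.10702 + 0.7152×0.76052 + 0.0722×0.87962 ≈ 0.63019
Color 2 (33,200,198):
  R=33: 33/255≈0.1294 > 0.04045 → ((0.1294+0.055)/1.055)^2.4 ≈ 0.01521
  G=200: 200/255≈0.7843 > 0.04045 → ((0.7843+0.055)/1.055)^2.4 ≈ 0.57758
  B=198: 198/255≈0.7765 > 0.04045 → ((0.7765+0.055)/1.055)^2.4 ≈ 0.56471
  L2 = 0.2126×0.01521 + 0.7152×0.57758 + 0.0722×0.56471 ≈ 0.45709
Lighter = 0.63019, Darker = 0.45709
Ratio = (L_lighter + 0.05) / (L_darker + 0.05)
Ratio = (0.63019 + 0.05) / (0.45709 + 0.05) = 0.68019 / 0.50709 ≈ 1.3414
Ratio ≈ 1.34:1


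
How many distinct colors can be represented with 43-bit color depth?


Colors = 2^bits = 2^43
= 8,796,093,022,208 colors


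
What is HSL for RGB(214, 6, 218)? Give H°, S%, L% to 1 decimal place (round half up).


Normalize: R'=214/255≈0.8392, G'=6/255≈0.0235, B'=218/255≈0.8549
Max=218/255, Min=6/255, Δ=Max-Min=212/255
L = (Max+Min)/2 = (218+6)/510 = 224/510 = 0.43921… → L = 43.9%
L ≤ 0.5 → S = Δ/(Max+Min) = 212/(218+6) = 212/224 = 0.94642… → S = 94.6%
(the 1/255 factors cancel in S and H, so raw channel differences can be used)
Max is B' → H = 60 × ((R-G)/Δ + 4) = 60 × ((214-6)/212 + 4)
  208/212 + 4 = 0.9811… + 4 = 4.9811…
  H = 60 × 4.9811… = 298.867…° → H = 298.9°
= HSL(298.9°, 94.6%, 43.9%)


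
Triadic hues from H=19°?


Triadic: equally spaced at 120° intervals
H1 = 19°
H2 = (19 + 120) mod 360 = 139°
H3 = (19 + 240) mod 360 = 259°
Triadic = 19°, 139°, 259°


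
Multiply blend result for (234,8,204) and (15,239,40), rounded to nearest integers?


Multiply: C = A×B/255, rounded to nearest integer
R: 234×15/255 = 3510/255 ≈ 13.765 → 14
G: 8×239/255 = 1912/255 ≈ 7.498 → 7
B: 204×40/255 = 8160/255 ≈ 32.000 → 32
= RGB(14, 7, 32)


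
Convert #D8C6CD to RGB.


D8 → 216 (R)
C6 → 198 (G)
CD → 205 (B)
= RGB(216, 198, 205)


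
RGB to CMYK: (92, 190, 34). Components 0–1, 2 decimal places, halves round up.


R'=92/255≈0.3608, G'=190/255≈0.7451, B'=34/255≈0.1333
K = 1 - max(R',G',B') = 1 - 190/255 = 65/255 = 0.25490… → 0.25
(1-R'-K)/(1-K) simplifies to (max-R)/max with max = 190:
C = (190-92)/190 = 98/190 = 0.51578… → 0.52
M = (190-190)/190 = 0/190 = 0 → 0.00
Y = (190-34)/190 = 156/190 = 0.82105… → 0.82
= CMYK(0.52, 0.00, 0.82, 0.25)


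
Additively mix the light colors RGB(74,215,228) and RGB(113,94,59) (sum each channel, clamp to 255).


Additive: each channel = min(255, C₁+C₂)
R: 74+113 = 187 → 187
G: 215+94 = 309 → 255
B: 228+59 = 287 → 255
= RGB(187, 255, 255)


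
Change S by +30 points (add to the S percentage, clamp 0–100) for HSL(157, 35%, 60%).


Original S = 35%
Adjustment = +30 percentage points
New S = 35 + (30) = 65
Clamp to [0, 100] → 65
= HSL(157°, 65%, 60%)


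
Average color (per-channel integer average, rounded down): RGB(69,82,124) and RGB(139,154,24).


Midpoint: each channel = ⌊(C₁+C₂)/2⌋
R: ⌊(69+139)/2⌋ = 104
G: ⌊(82+154)/2⌋ = 118
B: ⌊(124+24)/2⌋ = 74
= RGB(104, 118, 74)


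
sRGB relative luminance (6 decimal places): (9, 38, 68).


Linearize each channel (sRGB transfer function): c = v/255; c_lin = c/12.92 if c ≤ 0.04045, else ((c+0.055)/1.055)^2.4
  R: 9/255 ≈ 0.035294 ≤ 0.04045 → 0.035294/12.92 ≈ 0.002732
  G: 38/255 ≈ 0.149020 > 0.04045 → ((0.149020+0.055)/1.055)^2.4 ≈ 0.019382
  B: 68/255 ≈ 0.266667 > 0.04045 → ((0.266667+0.055)/1.055)^2.4 ≈ 0.057805
R_lin = 0.002732, G_lin = 0.019382, B_lin = 0.057805
L = 0.2126×R + 0.7152×G + 0.0722×B
L = 0.2126×0.002732 + 0.7152×0.019382 + 0.0722×0.057805
L ≈ 0.018617


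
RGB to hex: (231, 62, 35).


R = 231 → E7 (hex)
G = 62 → 3E (hex)
B = 35 → 23 (hex)
Hex = #E73E23


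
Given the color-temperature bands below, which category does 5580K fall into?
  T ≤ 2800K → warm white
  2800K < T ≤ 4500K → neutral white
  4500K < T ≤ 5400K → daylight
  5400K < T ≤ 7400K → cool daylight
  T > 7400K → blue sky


Temperature: 5580K
5400K < 5580K ≤ 7400K → cool daylight
Classification: cool daylight


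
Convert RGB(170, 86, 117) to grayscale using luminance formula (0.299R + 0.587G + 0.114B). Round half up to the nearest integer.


Gray = 0.299×R + 0.587×G + 0.114×B
Gray = 0.299×170 + 0.587×86 + 0.114×117
Gray = 50.830 + 50.482 + 13.338
Gray = 114.650 → round half up → 115
Gray = 115


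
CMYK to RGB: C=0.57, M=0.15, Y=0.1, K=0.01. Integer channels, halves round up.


R = 255 × (1-C) × (1-K) = 255 × 0.43 × 0.99 = 108.5535 → 109
G = 255 × (1-M) × (1-K) = 255 × 0.85 × 0.99 = 214.5825 → 215
B = 255 × (1-Y) × (1-K) = 255 × 0.90 × 0.99 = 227.205 → 227
= RGB(109, 215, 227)


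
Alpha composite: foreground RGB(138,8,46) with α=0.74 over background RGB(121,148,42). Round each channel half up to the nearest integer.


C = α×F + (1-α)×B, with 1-α = 0.26
R: 0.74×138 + 0.26×121 = 102.12 + 31.46 = 133.58 → 134
G: 0.74×8 + 0.26×148 = 5.92 + 38.48 = 44.40 → 44
B: 0.74×46 + 0.26×42 = 34.04 + 10.92 = 44.96 → 45
= RGB(134, 44, 45)


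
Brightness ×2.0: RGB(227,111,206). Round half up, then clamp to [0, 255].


Multiply each channel by 2.0, round half up, clamp to [0, 255]
R: 227×2.0 = 454 → clamp → 255
G: 111×2.0 = 222
B: 206×2.0 = 412 → clamp → 255
= RGB(255, 222, 255)


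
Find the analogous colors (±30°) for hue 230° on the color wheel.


Base hue: 230°
Left analog: (230 - 30) mod 360 = 200°
Right analog: (230 + 30) mod 360 = 260°
Analogous hues = 200° and 260°


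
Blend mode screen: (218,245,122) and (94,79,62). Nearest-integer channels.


Screen: C = 255 - (255-A)×(255-B)/255, rounded to nearest integer
R: 255 - (255-218)×(255-94)/255 = 255 - 5957/255 ≈ 255 - 23.361 = 231.639 → 232
G: 255 - (255-245)×(255-79)/255 = 255 - 1760/255 ≈ 255 - 6.902 = 248.098 → 248
B: 255 - (255-122)×(255-62)/255 = 255 - 25669/255 ≈ 255 - 100.663 = 154.337 → 154
= RGB(232, 248, 154)


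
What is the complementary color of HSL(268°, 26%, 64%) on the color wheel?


Complement = opposite side of color wheel = hue + 180°
H' = (268 + 180) mod 360 = 88°
S and L unchanged.
= HSL(88°, 26%, 64%)


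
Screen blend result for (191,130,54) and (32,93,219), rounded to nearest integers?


Screen: C = 255 - (255-A)×(255-B)/255, rounded to nearest integer
R: 255 - (255-191)×(255-32)/255 = 255 - 14272/255 ≈ 255 - 55.969 = 199.031 → 199
G: 255 - (255-130)×(255-93)/255 = 255 - 20250/255 ≈ 255 - 79.412 = 175.588 → 176
B: 255 - (255-54)×(255-219)/255 = 255 - 7236/255 ≈ 255 - 28.376 = 226.624 → 227
= RGB(199, 176, 227)


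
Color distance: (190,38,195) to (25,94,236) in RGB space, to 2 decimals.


d = √[(R₁-R₂)² + (G₁-G₂)² + (B₁-B₂)²]
d = √[(190-25)² + (38-94)² + (195-236)²]
d = √[27225 + 3136 + 1681]
d = √32042
d ≈ 179.00


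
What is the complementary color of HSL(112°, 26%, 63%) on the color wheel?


Complement = opposite side of color wheel = hue + 180°
H' = (112 + 180) mod 360 = 292°
S and L unchanged.
= HSL(292°, 26%, 63%)


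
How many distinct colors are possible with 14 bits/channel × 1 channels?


Total bits = 14 bits/channel × 1 channels = 14 bits
Distinct colors = 2^14
= 16,384 colors


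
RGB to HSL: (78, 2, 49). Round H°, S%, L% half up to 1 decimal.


Normalize: R'=78/255≈0.3059, G'=2/255≈0.0078, B'=49/255≈0.1922
Max=78/255, Min=2/255, Δ=Max-Min=76/255
L = (Max+Min)/2 = (78+2)/510 = 80/510 = 0.15686… → L = 15.7%
L ≤ 0.5 → S = Δ/(Max+Min) = 76/(78+2) = 76/80 = 0.95 → S = 95.0%
(the 1/255 factors cancel in S and H, so raw channel differences can be used)
Max is R' → H = 60 × (((G-B)/Δ) mod 6) = 60 × (((2-49)/76) mod 6)
  (-47)/76 = -0.6184…; negative, so add 6 → 5.3815…
  H = 60 × 5.3815… = 322.894…° → H = 322.9°
= HSL(322.9°, 95.0%, 15.7%)


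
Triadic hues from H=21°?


Triadic: equally spaced at 120° intervals
H1 = 21°
H2 = (21 + 120) mod 360 = 141°
H3 = (21 + 240) mod 360 = 261°
Triadic = 21°, 141°, 261°


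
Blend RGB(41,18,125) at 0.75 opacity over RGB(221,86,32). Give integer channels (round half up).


C = α×F + (1-α)×B, with 1-α = 0.25
R: 0.75×41 + 0.25×221 = 30.75 + 55.25 = 86.00 → 86
G: 0.75×18 + 0.25×86 = 13.50 + 21.50 = 35.00 → 35
B: 0.75×125 + 0.25×32 = 93.75 + 8.00 = 101.75 → 102
= RGB(86, 35, 102)


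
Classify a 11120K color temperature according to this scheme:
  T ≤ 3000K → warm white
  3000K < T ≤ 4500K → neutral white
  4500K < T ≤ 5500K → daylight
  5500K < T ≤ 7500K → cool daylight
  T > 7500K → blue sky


Temperature: 11120K
11120K > 7500K → blue sky
Classification: blue sky


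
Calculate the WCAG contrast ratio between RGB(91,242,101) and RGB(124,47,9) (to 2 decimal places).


Linearize each sRGB channel c=v/255: c/12.92 if c ≤ 0.04045 else ((c+0.055)/1.055)^2.4
L = 0.2126×R_lin + 0.7152×G_lin + 0.0722×B_lin
Color 1 (91,242,101):
  R=91: 91/255≈0.3569 > 0.04045 → ((0.3569+0.055)/1.055)^2.4 ≈ 0.10462
  G=242: 242/255≈0.9490 > 0.04045 → ((0.9490+0.055)/1.055)^2.4 ≈ 0.88792
  B=101: 101/255≈0.3961 > 0.04045 → ((0.3961+0.055)/1.055)^2.4 ≈ 0.13014
  L1 = 0.2126×0.10462 + 0.7152×0.88792 + 0.0722×0.13014 ≈ 0.66668
Color 2 (124,47,9):
  R=124: 124/255≈0.4863 > 0.04045 → ((0.4863+0.055)/1.055)^2.4 ≈ 0.20156
  G=47: 47/255≈0.1843 > 0.04045 → ((0.1843+0.055)/1.055)^2.4 ≈ 0.02843
  B=9: 9/255≈0.0353 ≤ 0.04045 → 0.0353/12.92 ≈ 0.00273
  L2 = 0.2126×0.20156 + 0.7152×0.02843 + 0.0722×0.00273 ≈ 0.06338
Lighter = 0.66668, Darker = 0.06338
Ratio = (L_lighter + 0.05) / (L_darker + 0.05)
Ratio = (0.66668 + 0.05) / (0.06338 + 0.05) = 0.71668 / 0.11338 ≈ 6.3211
Ratio ≈ 6.32:1


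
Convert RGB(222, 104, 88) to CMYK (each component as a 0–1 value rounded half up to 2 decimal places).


R'=222/255≈0.8706, G'=104/255≈0.4078, B'=88/255≈0.3451
K = 1 - max(R',G',B') = 1 - 222/255 = 33/255 = 0.12941… → 0.13
(1-R'-K)/(1-K) simplifies to (max-R)/max with max = 222:
C = (222-222)/222 = 0/222 = 0 → 0.00
M = (222-104)/222 = 118/222 = 0.53153… → 0.53
Y = (222-88)/222 = 134/222 = 0.60360… → 0.60
= CMYK(0.00, 0.53, 0.60, 0.13)


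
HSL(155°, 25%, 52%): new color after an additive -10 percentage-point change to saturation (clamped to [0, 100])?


Original S = 25%
Adjustment = -10 percentage points
New S = 25 + (-10) = 15
Clamp to [0, 100] → 15
= HSL(155°, 15%, 52%)


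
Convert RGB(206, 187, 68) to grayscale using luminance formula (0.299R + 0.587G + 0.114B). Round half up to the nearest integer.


Gray = 0.299×R + 0.587×G + 0.114×B
Gray = 0.299×206 + 0.587×187 + 0.114×68
Gray = 61.594 + 109.769 + 7.752
Gray = 179.115 → round half up → 179
Gray = 179


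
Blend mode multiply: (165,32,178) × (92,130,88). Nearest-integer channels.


Multiply: C = A×B/255, rounded to nearest integer
R: 165×92/255 = 15180/255 ≈ 59.529 → 60
G: 32×130/255 = 4160/255 ≈ 16.314 → 16
B: 178×88/255 = 15664/255 ≈ 61.427 → 61
= RGB(60, 16, 61)


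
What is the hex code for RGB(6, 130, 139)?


R = 6 → 06 (hex)
G = 130 → 82 (hex)
B = 139 → 8B (hex)
Hex = #06828B


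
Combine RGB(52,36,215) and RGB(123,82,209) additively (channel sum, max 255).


Additive: each channel = min(255, C₁+C₂)
R: 52+123 = 175 → 175
G: 36+82 = 118 → 118
B: 215+209 = 424 → 255
= RGB(175, 118, 255)


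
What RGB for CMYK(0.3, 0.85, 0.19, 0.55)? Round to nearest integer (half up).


R = 255 × (1-C) × (1-K) = 255 × 0.70 × 0.45 = 80.325 → 80
G = 255 × (1-M) × (1-K) = 255 × 0.15 × 0.45 = 17.2125 → 17
B = 255 × (1-Y) × (1-K) = 255 × 0.81 × 0.45 = 92.9475 → 93
= RGB(80, 17, 93)


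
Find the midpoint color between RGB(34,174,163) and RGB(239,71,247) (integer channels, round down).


Midpoint: each channel = ⌊(C₁+C₂)/2⌋
R: ⌊(34+239)/2⌋ = 136
G: ⌊(174+71)/2⌋ = 122
B: ⌊(163+247)/2⌋ = 205
= RGB(136, 122, 205)


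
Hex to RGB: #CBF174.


CB → 203 (R)
F1 → 241 (G)
74 → 116 (B)
= RGB(203, 241, 116)


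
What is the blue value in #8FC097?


Color: #8FC097
R = 8F = 143
G = C0 = 192
B = 97 = 151
Blue = 151


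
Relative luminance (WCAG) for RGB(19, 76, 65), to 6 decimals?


Linearize each channel (sRGB transfer function): c = v/255; c_lin = c/12.92 if c ≤ 0.04045, else ((c+0.055)/1.055)^2.4
  R: 19/255 ≈ 0.074510 > 0.04045 → ((0.074510+0.055)/1.055)^2.4 ≈ 0.006512
  G: 76/255 ≈ 0.298039 > 0.04045 → ((0.298039+0.055)/1.055)^2.4 ≈ 0.072272
  B: 65/255 ≈ 0.254902 > 0.04045 → ((0.254902+0.055)/1.055)^2.4 ≈ 0.052861
R_lin = 0.006512, G_lin = 0.072272, B_lin = 0.052861
L = 0.2126×R + 0.7152×G + 0.0722×B
L = 0.2126×0.006512 + 0.7152×0.072272 + 0.0722×0.052861
L ≈ 0.056890


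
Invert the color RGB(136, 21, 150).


Invert: (255-R, 255-G, 255-B)
R: 255-136 = 119
G: 255-21 = 234
B: 255-150 = 105
= RGB(119, 234, 105)


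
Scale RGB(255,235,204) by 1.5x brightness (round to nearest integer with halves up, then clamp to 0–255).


Multiply each channel by 1.5, round half up, clamp to [0, 255]
R: 255×1.5 = 382.5 → round → 383 → clamp → 255
G: 235×1.5 = 352.5 → round → 353 → clamp → 255
B: 204×1.5 = 306 → clamp → 255
= RGB(255, 255, 255)


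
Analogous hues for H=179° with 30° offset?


Base hue: 179°
Left analog: (179 - 30) mod 360 = 149°
Right analog: (179 + 30) mod 360 = 209°
Analogous hues = 149° and 209°


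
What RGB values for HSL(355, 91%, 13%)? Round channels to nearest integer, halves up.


H=355°, S=0.91, L=0.13
C = (1-|2L-1|)×S = (1-|-0.74|)×0.91 = 0.2366
H' = H/60 = 355/60 ≈ 5.9167; X = C×(1-|H' mod 2 - 1|) ≈ 0.0197
m = L - C/2 = 0.13 - 0.1183 = 0.0117
Sector ⌊H'⌋ = 5 → (R',G',B') = (0.2366, 0.0, ≈0.0197)
RGB = ((R'+m)×255, (G'+m)×255, (B'+m)×255) = (63.3165, 2.9835, 8.01125)
Round half up → RGB(63, 3, 8)


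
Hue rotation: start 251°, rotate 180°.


New hue = (H + rotation) mod 360
New hue = (251 + 180) mod 360
= 431 mod 360
= 71°


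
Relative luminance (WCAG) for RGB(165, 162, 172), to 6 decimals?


Linearize each channel (sRGB transfer function): c = v/255; c_lin = c/12.92 if c ≤ 0.04045, else ((c+0.055)/1.055)^2.4
  R: 165/255 ≈ 0.647059 > 0.04045 → ((0.647059+0.055)/1.055)^2.4 ≈ 0.376262
  G: 162/255 ≈ 0.635294 > 0.04045 → ((0.635294+0.055)/1.055)^2.4 ≈ 0.361307
  B: 172/255 ≈ 0.674510 > 0.04045 → ((0.674510+0.055)/1.055)^2.4 ≈ 0.412543
R_lin = 0.376262, G_lin = 0.361307, B_lin = 0.412543
L = 0.2126×R + 0.7152×G + 0.0722×B
L = 0.2126×0.376262 + 0.7152×0.361307 + 0.0722×0.412543
L ≈ 0.368186


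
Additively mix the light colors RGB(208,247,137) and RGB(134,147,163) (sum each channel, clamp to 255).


Additive: each channel = min(255, C₁+C₂)
R: 208+134 = 342 → 255
G: 247+147 = 394 → 255
B: 137+163 = 300 → 255
= RGB(255, 255, 255)


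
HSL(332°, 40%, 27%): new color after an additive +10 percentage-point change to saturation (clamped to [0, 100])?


Original S = 40%
Adjustment = +10 percentage points
New S = 40 + (10) = 50
Clamp to [0, 100] → 50
= HSL(332°, 50%, 27%)


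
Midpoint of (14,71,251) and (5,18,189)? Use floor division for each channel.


Midpoint: each channel = ⌊(C₁+C₂)/2⌋
R: ⌊(14+5)/2⌋ = 9
G: ⌊(71+18)/2⌋ = 44
B: ⌊(251+189)/2⌋ = 220
= RGB(9, 44, 220)


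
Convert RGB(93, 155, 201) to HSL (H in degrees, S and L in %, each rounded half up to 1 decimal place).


Normalize: R'=93/255≈0.3647, G'=155/255≈0.6078, B'=201/255≈0.7882
Max=201/255, Min=93/255, Δ=Max-Min=108/255
L = (Max+Min)/2 = (201+93)/510 = 294/510 = 0.57647… → L = 57.6%
L > 0.5 → S = Δ/(2-Max-Min) = 108/(510-201-93) = 108/216 = 0.5 → S = 50.0%
(the 1/255 factors cancel in S and H, so raw channel differences can be used)
Max is B' → H = 60 × ((R-G)/Δ + 4) = 60 × ((93-155)/108 + 4)
  -62/108 + 4 = -0.5740… + 4 = 3.4259…
  H = 60 × 3.4259… = 205.555…° → H = 205.6°
= HSL(205.6°, 50.0%, 57.6%)


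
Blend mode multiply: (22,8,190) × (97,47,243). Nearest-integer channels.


Multiply: C = A×B/255, rounded to nearest integer
R: 22×97/255 = 2134/255 ≈ 8.369 → 8
G: 8×47/255 = 376/255 ≈ 1.475 → 1
B: 190×243/255 = 46170/255 ≈ 181.059 → 181
= RGB(8, 1, 181)


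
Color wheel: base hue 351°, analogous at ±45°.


Base hue: 351°
Left analog: (351 - 45) mod 360 = 306°
Right analog: (351 + 45) mod 360 = 36°
Analogous hues = 306° and 36°


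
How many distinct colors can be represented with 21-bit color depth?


Colors = 2^bits = 2^21
= 2,097,152 colors


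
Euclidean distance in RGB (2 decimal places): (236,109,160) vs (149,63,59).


d = √[(R₁-R₂)² + (G₁-G₂)² + (B₁-B₂)²]
d = √[(236-149)² + (109-63)² + (160-59)²]
d = √[7569 + 2116 + 10201]
d = √19886
d ≈ 141.02


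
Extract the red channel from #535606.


Color: #535606
R = 53 = 83
G = 56 = 86
B = 06 = 6
Red = 83


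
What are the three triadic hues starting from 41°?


Triadic: equally spaced at 120° intervals
H1 = 41°
H2 = (41 + 120) mod 360 = 161°
H3 = (41 + 240) mod 360 = 281°
Triadic = 41°, 161°, 281°


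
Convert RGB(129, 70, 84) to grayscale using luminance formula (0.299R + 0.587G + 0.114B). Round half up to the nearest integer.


Gray = 0.299×R + 0.587×G + 0.114×B
Gray = 0.299×129 + 0.587×70 + 0.114×84
Gray = 38.571 + 41.090 + 9.576
Gray = 89.237 → round half up → 89
Gray = 89


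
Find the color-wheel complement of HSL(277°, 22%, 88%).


Complement = opposite side of color wheel = hue + 180°
H' = (277 + 180) mod 360 = 97°
S and L unchanged.
= HSL(97°, 22%, 88%)


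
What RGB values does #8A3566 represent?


8A → 138 (R)
35 → 53 (G)
66 → 102 (B)
= RGB(138, 53, 102)


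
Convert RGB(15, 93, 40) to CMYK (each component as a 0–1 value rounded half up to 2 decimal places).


R'=15/255≈0.0588, G'=93/255≈0.3647, B'=40/255≈0.1569
K = 1 - max(R',G',B') = 1 - 93/255 = 162/255 = 0.63529… → 0.64
(1-R'-K)/(1-K) simplifies to (max-R)/max with max = 93:
C = (93-15)/93 = 78/93 = 0.83870… → 0.84
M = (93-93)/93 = 0/93 = 0 → 0.00
Y = (93-40)/93 = 53/93 = 0.56989… → 0.57
= CMYK(0.84, 0.00, 0.57, 0.64)


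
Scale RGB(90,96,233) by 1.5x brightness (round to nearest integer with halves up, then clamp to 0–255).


Multiply each channel by 1.5, round half up, clamp to [0, 255]
R: 90×1.5 = 135
G: 96×1.5 = 144
B: 233×1.5 = 349.5 → round → 350 → clamp → 255
= RGB(135, 144, 255)


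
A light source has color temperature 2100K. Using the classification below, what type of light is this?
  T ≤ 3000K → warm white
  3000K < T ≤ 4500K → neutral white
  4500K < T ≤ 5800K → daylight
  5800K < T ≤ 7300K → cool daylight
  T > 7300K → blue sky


Temperature: 2100K
2100K ≤ 3000K → warm white
Classification: warm white


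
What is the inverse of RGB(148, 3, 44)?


Invert: (255-R, 255-G, 255-B)
R: 255-148 = 107
G: 255-3 = 252
B: 255-44 = 211
= RGB(107, 252, 211)


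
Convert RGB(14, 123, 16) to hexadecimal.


R = 14 → 0E (hex)
G = 123 → 7B (hex)
B = 16 → 10 (hex)
Hex = #0E7B10


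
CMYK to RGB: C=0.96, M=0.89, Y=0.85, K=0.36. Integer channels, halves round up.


R = 255 × (1-C) × (1-K) = 255 × 0.04 × 0.64 = 6.528 → 7
G = 255 × (1-M) × (1-K) = 255 × 0.11 × 0.64 = 17.952 → 18
B = 255 × (1-Y) × (1-K) = 255 × 0.15 × 0.64 = 24.48 → 24
= RGB(7, 18, 24)


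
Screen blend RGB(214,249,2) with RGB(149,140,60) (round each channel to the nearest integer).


Screen: C = 255 - (255-A)×(255-B)/255, rounded to nearest integer
R: 255 - (255-214)×(255-149)/255 = 255 - 4346/255 ≈ 255 - 17.043 = 237.957 → 238
G: 255 - (255-249)×(255-140)/255 = 255 - 690/255 ≈ 255 - 2.706 = 252.294 → 252
B: 255 - (255-2)×(255-60)/255 = 255 - 49335/255 ≈ 255 - 193.471 = 61.529 → 62
= RGB(238, 252, 62)


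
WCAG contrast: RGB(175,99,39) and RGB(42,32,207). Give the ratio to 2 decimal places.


Linearize each sRGB channel c=v/255: c/12.92 if c ≤ 0.04045 else ((c+0.055)/1.055)^2.4
L = 0.2126×R_lin + 0.7152×G_lin + 0.0722×B_lin
Color 1 (175,99,39):
  R=175: 175/255≈0.6863 > 0.04045 → ((0.6863+0.055)/1.055)^2.4 ≈ 0.42869
  G=99: 99/255≈0.3882 > 0.04045 → ((0.3882+0.055)/1.055)^2.4 ≈ 0.12477
  B=39: 39/255≈0.1529 > 0.04045 → ((0.1529+0.055)/1.055)^2.4 ≈ 0.02029
  L1 = 0.2126×0.42869 + 0.7152×0.12477 + 0.0722×0.02029 ≈ 0.18184
Color 2 (42,32,207):
  R=42: 42/255≈0.1647 > 0.04045 → ((0.1647+0.055)/1.055)^2.4 ≈ 0.02315
  G=32: 32/255≈0.1255 > 0.04045 → ((0.1255+0.055)/1.055)^2.4 ≈ 0.01444
  B=207: 207/255≈0.8118 > 0.04045 → ((0.8118+0.055)/1.055)^2.4 ≈ 0.62396
  L2 = 0.2126×0.02315 + 0.7152×0.01444 + 0.0722×0.62396 ≈ 0.06030
Lighter = 0.18184, Darker = 0.06030
Ratio = (L_lighter + 0.05) / (L_darker + 0.05)
Ratio = (0.18184 + 0.05) / (0.06030 + 0.05) = 0.23184 / 0.11030 ≈ 2.1019
Ratio ≈ 2.10:1


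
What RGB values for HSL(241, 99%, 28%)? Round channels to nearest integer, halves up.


H=241°, S=0.99, L=0.28
C = (1-|2L-1|)×S = (1-|-0.44|)×0.99 = 0.5544
H' = H/60 = 241/60 ≈ 4.0167; X = C×(1-|H' mod 2 - 1|) = 0.00924
m = L - C/2 = 0.28 - 0.2772 = 0.0028
Sector ⌊H'⌋ = 4 → (R',G',B') = (0.00924, 0.0, 0.5544)
RGB = ((R'+m)×255, (G'+m)×255, (B'+m)×255) = (3.0702, 0.714, 142.086)
Round half up → RGB(3, 1, 142)


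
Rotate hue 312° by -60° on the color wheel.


New hue = (H + rotation) mod 360
New hue = (312 -60) mod 360
= 252 mod 360
= 252°


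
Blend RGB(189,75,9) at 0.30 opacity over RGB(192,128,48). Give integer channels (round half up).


C = α×F + (1-α)×B, with 1-α = 0.70
R: 0.30×189 + 0.70×192 = 56.70 + 134.40 = 191.10 → 191
G: 0.30×75 + 0.70×128 = 22.50 + 89.60 = 112.10 → 112
B: 0.30×9 + 0.70×48 = 2.70 + 33.60 = 36.30 → 36
= RGB(191, 112, 36)


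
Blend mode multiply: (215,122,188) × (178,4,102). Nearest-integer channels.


Multiply: C = A×B/255, rounded to nearest integer
R: 215×178/255 = 38270/255 ≈ 150.078 → 150
G: 122×4/255 = 488/255 ≈ 1.914 → 2
B: 188×102/255 = 19176/255 ≈ 75.200 → 75
= RGB(150, 2, 75)


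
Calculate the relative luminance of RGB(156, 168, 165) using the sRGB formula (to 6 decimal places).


Linearize each channel (sRGB transfer function): c = v/255; c_lin = c/12.92 if c ≤ 0.04045, else ((c+0.055)/1.055)^2.4
  R: 156/255 ≈ 0.611765 > 0.04045 → ((0.611765+0.055)/1.055)^2.4 ≈ 0.332452
  G: 168/255 ≈ 0.658824 > 0.04045 → ((0.658824+0.055)/1.055)^2.4 ≈ 0.391572
  B: 165/255 ≈ 0.647059 > 0.04045 → ((0.647059+0.055)/1.055)^2.4 ≈ 0.376262
R_lin = 0.332452, G_lin = 0.391572, B_lin = 0.376262
L = 0.2126×R + 0.7152×G + 0.0722×B
L = 0.2126×0.332452 + 0.7152×0.391572 + 0.0722×0.376262
L ≈ 0.377898


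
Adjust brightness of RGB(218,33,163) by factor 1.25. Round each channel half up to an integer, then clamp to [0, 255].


Multiply each channel by 1.25, round half up, clamp to [0, 255]
R: 218×1.25 = 272.5 → round → 273 → clamp → 255
G: 33×1.25 = 41.25 → round → 41
B: 163×1.25 = 203.75 → round → 204
= RGB(255, 41, 204)


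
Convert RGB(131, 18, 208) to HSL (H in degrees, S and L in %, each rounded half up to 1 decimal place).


Normalize: R'=131/255≈0.5137, G'=18/255≈0.0706, B'=208/255≈0.8157
Max=208/255, Min=18/255, Δ=Max-Min=190/255
L = (Max+Min)/2 = (208+18)/510 = 226/510 = 0.44313… → L = 44.3%
L ≤ 0.5 → S = Δ/(Max+Min) = 190/(208+18) = 190/226 = 0.84070… → S = 84.1%
(the 1/255 factors cancel in S and H, so raw channel differences can be used)
Max is B' → H = 60 × ((R-G)/Δ + 4) = 60 × ((131-18)/190 + 4)
  113/190 + 4 = 0.5947… + 4 = 4.5947…
  H = 60 × 4.5947… = 275.684…° → H = 275.7°
= HSL(275.7°, 84.1%, 44.3%)


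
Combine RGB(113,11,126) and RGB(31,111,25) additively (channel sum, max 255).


Additive: each channel = min(255, C₁+C₂)
R: 113+31 = 144 → 144
G: 11+111 = 122 → 122
B: 126+25 = 151 → 151
= RGB(144, 122, 151)


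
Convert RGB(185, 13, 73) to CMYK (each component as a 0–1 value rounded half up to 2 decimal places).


R'=185/255≈0.7255, G'=13/255≈0.0510, B'=73/255≈0.2863
K = 1 - max(R',G',B') = 1 - 185/255 = 70/255 = 0.27450… → 0.27
(1-R'-K)/(1-K) simplifies to (max-R)/max with max = 185:
C = (185-185)/185 = 0/185 = 0 → 0.00
M = (185-13)/185 = 172/185 = 0.92972… → 0.93
Y = (185-73)/185 = 112/185 = 0.60540… → 0.61
= CMYK(0.00, 0.93, 0.61, 0.27)


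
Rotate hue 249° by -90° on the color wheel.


New hue = (H + rotation) mod 360
New hue = (249 -90) mod 360
= 159 mod 360
= 159°


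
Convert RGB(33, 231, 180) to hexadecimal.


R = 33 → 21 (hex)
G = 231 → E7 (hex)
B = 180 → B4 (hex)
Hex = #21E7B4


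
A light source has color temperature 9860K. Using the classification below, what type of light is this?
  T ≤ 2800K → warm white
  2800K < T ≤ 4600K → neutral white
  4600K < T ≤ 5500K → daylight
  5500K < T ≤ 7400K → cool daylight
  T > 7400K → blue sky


Temperature: 9860K
9860K > 7400K → blue sky
Classification: blue sky


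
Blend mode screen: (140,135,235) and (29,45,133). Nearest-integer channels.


Screen: C = 255 - (255-A)×(255-B)/255, rounded to nearest integer
R: 255 - (255-140)×(255-29)/255 = 255 - 25990/255 ≈ 255 - 101.922 = 153.078 → 153
G: 255 - (255-135)×(255-45)/255 = 255 - 25200/255 ≈ 255 - 98.824 = 156.176 → 156
B: 255 - (255-235)×(255-133)/255 = 255 - 2440/255 ≈ 255 - 9.569 = 245.431 → 245
= RGB(153, 156, 245)


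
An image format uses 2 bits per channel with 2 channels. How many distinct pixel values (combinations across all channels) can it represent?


Total bits = 2 bits/channel × 2 channels = 4 bits
Distinct pixel values = 2^4
= 16 pixel values


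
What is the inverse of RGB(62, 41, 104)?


Invert: (255-R, 255-G, 255-B)
R: 255-62 = 193
G: 255-41 = 214
B: 255-104 = 151
= RGB(193, 214, 151)


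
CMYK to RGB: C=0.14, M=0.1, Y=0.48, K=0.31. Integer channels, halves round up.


R = 255 × (1-C) × (1-K) = 255 × 0.86 × 0.69 = 151.317 → 151
G = 255 × (1-M) × (1-K) = 255 × 0.90 × 0.69 = 158.355 → 158
B = 255 × (1-Y) × (1-K) = 255 × 0.52 × 0.69 = 91.494 → 91
= RGB(151, 158, 91)


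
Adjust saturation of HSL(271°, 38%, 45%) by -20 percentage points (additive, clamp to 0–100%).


Original S = 38%
Adjustment = -20 percentage points
New S = 38 + (-20) = 18
Clamp to [0, 100] → 18
= HSL(271°, 18%, 45%)


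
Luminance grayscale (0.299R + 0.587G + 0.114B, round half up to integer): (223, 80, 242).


Gray = 0.299×R + 0.587×G + 0.114×B
Gray = 0.299×223 + 0.587×80 + 0.114×242
Gray = 66.677 + 46.960 + 27.588
Gray = 141.225 → round half up → 141
Gray = 141


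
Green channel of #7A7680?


Color: #7A7680
R = 7A = 122
G = 76 = 118
B = 80 = 128
Green = 118


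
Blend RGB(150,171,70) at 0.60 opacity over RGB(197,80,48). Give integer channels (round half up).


C = α×F + (1-α)×B, with 1-α = 0.40
R: 0.60×150 + 0.40×197 = 90.00 + 78.80 = 168.80 → 169
G: 0.60×171 + 0.40×80 = 102.60 + 32.00 = 134.60 → 135
B: 0.60×70 + 0.40×48 = 42.00 + 19.20 = 61.20 → 61
= RGB(169, 135, 61)


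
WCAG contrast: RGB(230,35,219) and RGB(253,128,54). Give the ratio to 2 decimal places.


Linearize each sRGB channel c=v/255: c/12.92 if c ≤ 0.04045 else ((c+0.055)/1.055)^2.4
L = 0.2126×R_lin + 0.7152×G_lin + 0.0722×B_lin
Color 1 (230,35,219):
  R=230: 230/255≈0.9020 > 0.04045 → ((0.9020+0.055)/1.055)^2.4 ≈ 0.79130
  G=35: 35/255≈0.1373 > 0.04045 → ((0.1373+0.055)/1.055)^2.4 ≈ 0.01681
  B=219: 219/255≈0.8588 > 0.04045 → ((0.8588+0.055)/1.055)^2.4 ≈ 0.70838
  L1 = 0.2126×0.79130 + 0.7152×0.01681 + 0.0722×0.70838 ≈ 0.23140
Color 2 (253,128,54):
  R=253: 253/255≈0.9922 > 0.04045 → ((0.9922+0.055)/1.055)^2.4 ≈ 0.98225
  G=128: 128/255≈0.5020 > 0.04045 → ((0.5020+0.055)/1.055)^2.4 ≈ 0.21586
  B=54: 54/255≈0.2118 > 0.04045 → ((0.2118+0.055)/1.055)^2.4 ≈ 0.03689
  L2 = 0.2126×0.98225 + 0.7152×0.21586 + 0.0722×0.03689 ≈ 0.36587
Lighter = 0.36587, Darker = 0.23140
Ratio = (L_lighter + 0.05) / (L_darker + 0.05)
Ratio = (0.36587 + 0.05) / (0.23140 + 0.05) = 0.41587 / 0.28140 ≈ 1.4779
Ratio ≈ 1.48:1


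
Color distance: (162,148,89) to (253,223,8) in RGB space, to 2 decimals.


d = √[(R₁-R₂)² + (G₁-G₂)² + (B₁-B₂)²]
d = √[(162-253)² + (148-223)² + (89-8)²]
d = √[8281 + 5625 + 6561]
d = √20467
d ≈ 143.06


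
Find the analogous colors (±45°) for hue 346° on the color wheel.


Base hue: 346°
Left analog: (346 - 45) mod 360 = 301°
Right analog: (346 + 45) mod 360 = 31°
Analogous hues = 301° and 31°


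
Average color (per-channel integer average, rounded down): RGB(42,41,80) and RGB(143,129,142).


Midpoint: each channel = ⌊(C₁+C₂)/2⌋
R: ⌊(42+143)/2⌋ = 92
G: ⌊(41+129)/2⌋ = 85
B: ⌊(80+142)/2⌋ = 111
= RGB(92, 85, 111)


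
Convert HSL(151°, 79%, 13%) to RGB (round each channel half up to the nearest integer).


H=151°, S=0.79, L=0.13
C = (1-|2L-1|)×S = (1-|-0.74|)×0.79 = 0.2054
H' = H/60 = 151/60 ≈ 2.5167; X = C×(1-|H' mod 2 - 1|) ≈ 0.1061
m = L - C/2 = 0.13 - 0.1027 = 0.0273
Sector ⌊H'⌋ = 2 → (R',G',B') = (0.0, 0.2054, ≈0.1061)
RGB = ((R'+m)×255, (G'+m)×255, (B'+m)×255) = (6.9615, 59.3385, 34.02295)
Round half up → RGB(7, 59, 34)


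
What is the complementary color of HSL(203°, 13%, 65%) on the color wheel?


Complement = opposite side of color wheel = hue + 180°
H' = (203 + 180) mod 360 = 23°
S and L unchanged.
= HSL(23°, 13%, 65%)


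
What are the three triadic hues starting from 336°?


Triadic: equally spaced at 120° intervals
H1 = 336°
H2 = (336 + 120) mod 360 = 96°
H3 = (336 + 240) mod 360 = 216°
Triadic = 336°, 96°, 216°


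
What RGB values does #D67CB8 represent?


D6 → 214 (R)
7C → 124 (G)
B8 → 184 (B)
= RGB(214, 124, 184)


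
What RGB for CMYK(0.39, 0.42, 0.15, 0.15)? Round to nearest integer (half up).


R = 255 × (1-C) × (1-K) = 255 × 0.61 × 0.85 = 132.2175 → 132
G = 255 × (1-M) × (1-K) = 255 × 0.58 × 0.85 = 125.715 → 126
B = 255 × (1-Y) × (1-K) = 255 × 0.85 × 0.85 = 184.2375 → 184
= RGB(132, 126, 184)


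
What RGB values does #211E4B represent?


21 → 33 (R)
1E → 30 (G)
4B → 75 (B)
= RGB(33, 30, 75)


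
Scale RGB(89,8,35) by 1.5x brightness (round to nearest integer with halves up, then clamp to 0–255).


Multiply each channel by 1.5, round half up, clamp to [0, 255]
R: 89×1.5 = 133.5 → round → 134
G: 8×1.5 = 12
B: 35×1.5 = 52.5 → round → 53
= RGB(134, 12, 53)


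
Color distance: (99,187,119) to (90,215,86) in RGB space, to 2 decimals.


d = √[(R₁-R₂)² + (G₁-G₂)² + (B₁-B₂)²]
d = √[(99-90)² + (187-215)² + (119-86)²]
d = √[81 + 784 + 1089]
d = √1954
d ≈ 44.20


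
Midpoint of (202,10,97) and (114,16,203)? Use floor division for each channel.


Midpoint: each channel = ⌊(C₁+C₂)/2⌋
R: ⌊(202+114)/2⌋ = 158
G: ⌊(10+16)/2⌋ = 13
B: ⌊(97+203)/2⌋ = 150
= RGB(158, 13, 150)


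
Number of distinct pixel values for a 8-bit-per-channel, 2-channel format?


Total bits = 8 bits/channel × 2 channels = 16 bits
Distinct pixel values = 2^16
= 65,536 pixel values


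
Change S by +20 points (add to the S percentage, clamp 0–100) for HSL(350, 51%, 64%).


Original S = 51%
Adjustment = +20 percentage points
New S = 51 + (20) = 71
Clamp to [0, 100] → 71
= HSL(350°, 71%, 64%)


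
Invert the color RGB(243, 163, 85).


Invert: (255-R, 255-G, 255-B)
R: 255-243 = 12
G: 255-163 = 92
B: 255-85 = 170
= RGB(12, 92, 170)


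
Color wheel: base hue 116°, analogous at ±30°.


Base hue: 116°
Left analog: (116 - 30) mod 360 = 86°
Right analog: (116 + 30) mod 360 = 146°
Analogous hues = 86° and 146°


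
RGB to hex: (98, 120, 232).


R = 98 → 62 (hex)
G = 120 → 78 (hex)
B = 232 → E8 (hex)
Hex = #6278E8


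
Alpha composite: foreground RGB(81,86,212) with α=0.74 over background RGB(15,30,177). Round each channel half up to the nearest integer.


C = α×F + (1-α)×B, with 1-α = 0.26
R: 0.74×81 + 0.26×15 = 59.94 + 3.90 = 63.84 → 64
G: 0.74×86 + 0.26×30 = 63.64 + 7.80 = 71.44 → 71
B: 0.74×212 + 0.26×177 = 156.88 + 46.02 = 202.90 → 203
= RGB(64, 71, 203)


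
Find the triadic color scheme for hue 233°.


Triadic: equally spaced at 120° intervals
H1 = 233°
H2 = (233 + 120) mod 360 = 353°
H3 = (233 + 240) mod 360 = 113°
Triadic = 233°, 353°, 113°


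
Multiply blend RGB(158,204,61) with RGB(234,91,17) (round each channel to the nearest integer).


Multiply: C = A×B/255, rounded to nearest integer
R: 158×234/255 = 36972/255 ≈ 144.988 → 145
G: 204×91/255 = 18564/255 ≈ 72.800 → 73
B: 61×17/255 = 1037/255 ≈ 4.067 → 4
= RGB(145, 73, 4)


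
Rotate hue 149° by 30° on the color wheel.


New hue = (H + rotation) mod 360
New hue = (149 + 30) mod 360
= 179 mod 360
= 179°


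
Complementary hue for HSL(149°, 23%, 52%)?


Complement = opposite side of color wheel = hue + 180°
H' = (149 + 180) mod 360 = 329°
S and L unchanged.
= HSL(329°, 23%, 52%)


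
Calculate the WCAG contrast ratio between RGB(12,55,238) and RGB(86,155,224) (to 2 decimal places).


Linearize each sRGB channel c=v/255: c/12.92 if c ≤ 0.04045 else ((c+0.055)/1.055)^2.4
L = 0.2126×R_lin + 0.7152×G_lin + 0.0722×B_lin
Color 1 (12,55,238):
  R=12: 12/255≈0.0471 > 0.04045 → ((0.0471+0.055)/1.055)^2.4 ≈ 0.00368
  G=55: 55/255≈0.2157 > 0.04045 → ((0.2157+0.055)/1.055)^2.4 ≈ 0.03820
  B=238: 238/255≈0.9333 > 0.04045 → ((0.9333+0.055)/1.055)^2.4 ≈ 0.85499
  L1 = 0.2126×0.00368 + 0.7152×0.03820 + 0.0722×0.85499 ≈ 0.08984
Color 2 (86,155,224):
  R=86: 86/255≈0.3373 > 0.04045 → ((0.3373+0.055)/1.055)^2.4 ≈ 0.09306
  G=155: 155/255≈0.6078 > 0.04045 → ((0.6078+0.055)/1.055)^2.4 ≈ 0.32778
  B=224: 224/255≈0.8784 > 0.04045 → ((0.8784+0.055)/1.055)^2.4 ≈ 0.74540
  L2 = 0.2126×0.09306 + 0.7152×0.32778 + 0.0722×0.74540 ≈ 0.30803
Lighter = 0.30803, Darker = 0.08984
Ratio = (L_lighter + 0.05) / (L_darker + 0.05)
Ratio = (0.30803 + 0.05) / (0.08984 + 0.05) = 0.35803 / 0.13984 ≈ 2.5604
Ratio ≈ 2.56:1
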